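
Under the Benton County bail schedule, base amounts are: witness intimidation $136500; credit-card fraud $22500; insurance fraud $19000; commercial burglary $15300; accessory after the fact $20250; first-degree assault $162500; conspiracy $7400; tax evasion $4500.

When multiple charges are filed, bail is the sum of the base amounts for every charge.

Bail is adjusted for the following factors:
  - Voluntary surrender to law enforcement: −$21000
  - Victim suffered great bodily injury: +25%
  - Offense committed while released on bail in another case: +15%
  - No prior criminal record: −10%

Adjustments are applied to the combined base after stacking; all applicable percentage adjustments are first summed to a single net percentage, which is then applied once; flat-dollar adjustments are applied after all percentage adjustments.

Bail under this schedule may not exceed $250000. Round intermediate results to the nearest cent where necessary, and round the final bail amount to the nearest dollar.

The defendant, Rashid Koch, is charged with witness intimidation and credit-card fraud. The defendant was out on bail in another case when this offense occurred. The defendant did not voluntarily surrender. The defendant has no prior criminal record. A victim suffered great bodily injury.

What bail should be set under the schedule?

Base amounts from the schedule: witness intimidation $136500; credit-card fraud $22500.
Stacking rule: sum of all bases. $136500 + $22500 = $159000.
Net percentage adjustment: +25% +15% −10% = +30%. $159000 × 1.3 = $206700.
$206700 is within the $250000 maximum.

$206700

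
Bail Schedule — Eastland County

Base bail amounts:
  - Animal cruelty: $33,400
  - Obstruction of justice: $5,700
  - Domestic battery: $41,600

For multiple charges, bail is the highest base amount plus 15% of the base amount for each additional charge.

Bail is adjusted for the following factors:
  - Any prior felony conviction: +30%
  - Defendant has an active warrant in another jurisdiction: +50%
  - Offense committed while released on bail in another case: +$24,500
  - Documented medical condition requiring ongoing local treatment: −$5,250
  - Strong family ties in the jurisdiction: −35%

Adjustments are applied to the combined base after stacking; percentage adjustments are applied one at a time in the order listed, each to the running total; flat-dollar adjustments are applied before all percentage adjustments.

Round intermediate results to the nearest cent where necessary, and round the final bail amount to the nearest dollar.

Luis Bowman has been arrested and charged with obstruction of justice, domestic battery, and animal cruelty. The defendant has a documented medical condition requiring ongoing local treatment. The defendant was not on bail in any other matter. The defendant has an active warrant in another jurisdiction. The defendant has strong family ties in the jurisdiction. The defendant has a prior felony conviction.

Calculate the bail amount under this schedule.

Base amounts from the schedule: obstruction of justice $5,700; domestic battery $41,600; animal cruelty $33,400.
Stacking rule: highest base plus 15% of each additional charge. Highest is domestic battery at $41,600. Additional: $5,700 × 15% = $855; $33,400 × 15% = $5,010. Combined base = $41,600 + $5,865 = $47,465.
Documented medical condition requiring ongoing local treatment (−$5,250 flat): $47,465 − $5,250 = $42,215.
Any prior felony conviction (+30%): $42,215 × 1.3 = $54,879.50.
Defendant has an active warrant in another jurisdiction (+50%): $54,879.50 × 1.5 = $82,319.25.
Strong family ties in the jurisdiction (−35%): $82,319.25 × 0.65 = $53,507.51.
Rounded to the nearest dollar: $53,508.

$53,508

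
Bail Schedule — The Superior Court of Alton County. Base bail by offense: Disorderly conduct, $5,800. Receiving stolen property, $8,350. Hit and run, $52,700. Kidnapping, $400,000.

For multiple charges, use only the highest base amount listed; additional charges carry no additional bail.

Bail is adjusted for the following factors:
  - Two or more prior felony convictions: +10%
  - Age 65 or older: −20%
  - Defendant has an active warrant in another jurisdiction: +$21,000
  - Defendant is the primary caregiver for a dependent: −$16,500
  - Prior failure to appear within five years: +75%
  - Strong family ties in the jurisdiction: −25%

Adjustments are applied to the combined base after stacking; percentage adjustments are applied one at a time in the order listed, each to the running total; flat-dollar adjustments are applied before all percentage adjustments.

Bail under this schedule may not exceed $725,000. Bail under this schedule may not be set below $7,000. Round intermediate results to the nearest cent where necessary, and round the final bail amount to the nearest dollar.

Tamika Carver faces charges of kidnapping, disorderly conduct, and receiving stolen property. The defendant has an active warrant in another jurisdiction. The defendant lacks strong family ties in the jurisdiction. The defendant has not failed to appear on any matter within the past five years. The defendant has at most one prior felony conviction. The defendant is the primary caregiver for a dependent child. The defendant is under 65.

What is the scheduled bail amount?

$404,500

Base amounts from the schedule: kidnapping $400,000; disorderly conduct $5,800; receiving stolen property $8,350.
Stacking rule: use the highest base only. Highest is kidnapping at $400,000. Combined base = $400,000.
Defendant has an active warrant in another jurisdiction (+$21,000 flat): $400,000 + $21,000 = $421,000.
Defendant is the primary caregiver for a dependent (−$16,500 flat): $421,000 − $16,500 = $404,500.
$404,500 is within the $725,000 maximum.
$404,500 is at or above the $7,000 minimum.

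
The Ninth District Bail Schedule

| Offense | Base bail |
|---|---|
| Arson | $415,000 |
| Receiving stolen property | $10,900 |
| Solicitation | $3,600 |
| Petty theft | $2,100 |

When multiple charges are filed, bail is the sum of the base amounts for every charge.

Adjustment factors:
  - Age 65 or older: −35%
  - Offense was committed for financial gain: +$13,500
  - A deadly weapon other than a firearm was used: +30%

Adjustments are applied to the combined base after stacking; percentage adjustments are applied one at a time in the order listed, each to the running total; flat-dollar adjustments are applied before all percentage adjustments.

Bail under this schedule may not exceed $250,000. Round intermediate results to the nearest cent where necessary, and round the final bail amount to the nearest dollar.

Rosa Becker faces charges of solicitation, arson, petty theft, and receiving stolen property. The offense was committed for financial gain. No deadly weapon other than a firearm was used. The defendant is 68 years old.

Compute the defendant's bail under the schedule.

$250,000

Base amounts from the schedule: solicitation $3,600; arson $415,000; petty theft $2,100; receiving stolen property $10,900.
Stacking rule: sum of all bases. $3,600 + $415,000 + $2,100 + $10,900 = $431,600.
Offense was committed for financial gain (+$13,500 flat): $431,600 + $13,500 = $445,100.
Age 65 or older (−35%): $445,100 × 0.65 = $289,315.
Result $289,315 exceeds the maximum of $250,000; bail is capped at $250,000.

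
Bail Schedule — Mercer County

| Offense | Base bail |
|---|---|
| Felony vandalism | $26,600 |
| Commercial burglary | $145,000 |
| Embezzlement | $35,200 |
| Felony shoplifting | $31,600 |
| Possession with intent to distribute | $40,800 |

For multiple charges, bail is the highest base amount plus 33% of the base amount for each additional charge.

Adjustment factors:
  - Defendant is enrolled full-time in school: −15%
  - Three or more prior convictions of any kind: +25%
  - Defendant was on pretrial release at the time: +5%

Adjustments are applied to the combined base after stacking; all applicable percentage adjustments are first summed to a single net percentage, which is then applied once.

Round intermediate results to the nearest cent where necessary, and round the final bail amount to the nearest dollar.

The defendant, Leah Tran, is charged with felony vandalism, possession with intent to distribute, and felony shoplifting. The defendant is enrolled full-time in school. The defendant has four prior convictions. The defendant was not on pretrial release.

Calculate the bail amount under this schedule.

$66,007

Base amounts from the schedule: felony vandalism $26,600; possession with intent to distribute $40,800; felony shoplifting $31,600.
Stacking rule: highest base plus 33% of each additional charge. Highest is possession with intent to distribute at $40,800. Additional: $26,600 × 33% = $8,778; $31,600 × 33% = $10,428. Combined base = $40,800 + $19,206 = $60,006.
Net percentage adjustment: −15% +25% = +10%. $60,006 × 1.1 = $66,006.60.
Rounded to the nearest dollar: $66,007.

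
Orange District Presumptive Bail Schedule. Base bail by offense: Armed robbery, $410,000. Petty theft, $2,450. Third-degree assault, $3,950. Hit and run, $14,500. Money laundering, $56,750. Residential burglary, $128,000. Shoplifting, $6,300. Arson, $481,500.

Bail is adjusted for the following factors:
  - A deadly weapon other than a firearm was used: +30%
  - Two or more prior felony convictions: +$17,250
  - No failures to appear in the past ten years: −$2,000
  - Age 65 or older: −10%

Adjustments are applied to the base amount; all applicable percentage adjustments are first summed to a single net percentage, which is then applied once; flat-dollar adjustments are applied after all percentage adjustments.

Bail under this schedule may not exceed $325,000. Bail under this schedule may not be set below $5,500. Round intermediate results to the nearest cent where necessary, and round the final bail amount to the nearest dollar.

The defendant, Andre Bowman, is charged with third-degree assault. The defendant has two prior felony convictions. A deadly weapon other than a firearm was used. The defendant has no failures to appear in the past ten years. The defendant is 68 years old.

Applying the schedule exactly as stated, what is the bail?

$19,990

Base amounts from the schedule: third-degree assault $3,950.
Single charge. Combined base = $3,950.
Net percentage adjustment: +30% −10% = +20%. $3,950 × 1.2 = $4,740.
Two or more prior felony convictions (+$17,250 flat): $4,740 + $17,250 = $21,990.
No failures to appear in the past ten years (−$2,000 flat): $21,990 − $2,000 = $19,990.
$19,990 is within the $325,000 maximum.
$19,990 is at or above the $5,500 minimum.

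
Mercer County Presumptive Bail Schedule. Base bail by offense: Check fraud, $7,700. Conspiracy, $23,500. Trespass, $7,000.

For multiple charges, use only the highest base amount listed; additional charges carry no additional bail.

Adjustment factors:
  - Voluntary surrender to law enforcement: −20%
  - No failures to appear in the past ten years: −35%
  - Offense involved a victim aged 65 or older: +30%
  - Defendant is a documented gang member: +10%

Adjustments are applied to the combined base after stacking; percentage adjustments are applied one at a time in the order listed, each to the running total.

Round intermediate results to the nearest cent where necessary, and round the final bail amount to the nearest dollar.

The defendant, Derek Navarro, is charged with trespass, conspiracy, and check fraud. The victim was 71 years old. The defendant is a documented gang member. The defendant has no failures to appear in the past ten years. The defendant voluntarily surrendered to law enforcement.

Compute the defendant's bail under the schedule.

Base amounts from the schedule: trespass $7,000; conspiracy $23,500; check fraud $7,700.
Stacking rule: use the highest base only. Highest is conspiracy at $23,500. Combined base = $23,500.
Voluntary surrender to law enforcement (−20%): $23,500 × 0.8 = $18,800.
No failures to appear in the past ten years (−35%): $18,800 × 0.65 = $12,220.
Offense involved a victim aged 65 or older (+30%): $12,220 × 1.3 = $15,886.
Defendant is a documented gang member (+10%): $15,886 × 1.1 = $17,474.60.
Rounded to the nearest dollar: $17,475.

$17,475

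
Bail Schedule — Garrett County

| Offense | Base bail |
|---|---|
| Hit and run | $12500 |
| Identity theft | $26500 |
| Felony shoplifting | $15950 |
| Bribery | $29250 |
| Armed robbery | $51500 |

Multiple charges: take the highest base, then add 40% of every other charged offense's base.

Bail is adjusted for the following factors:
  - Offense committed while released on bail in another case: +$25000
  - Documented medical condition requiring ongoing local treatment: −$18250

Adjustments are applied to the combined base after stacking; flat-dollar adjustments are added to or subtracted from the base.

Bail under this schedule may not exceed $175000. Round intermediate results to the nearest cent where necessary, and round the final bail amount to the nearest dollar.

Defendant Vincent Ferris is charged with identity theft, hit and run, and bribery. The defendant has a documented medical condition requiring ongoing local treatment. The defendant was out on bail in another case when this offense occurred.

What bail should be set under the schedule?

Base amounts from the schedule: identity theft $26500; hit and run $12500; bribery $29250.
Stacking rule: highest base plus 40% of each additional charge. Highest is bribery at $29250. Additional: $26500 × 40% = $10600; $12500 × 40% = $5000. Combined base = $29250 + $15600 = $44850.
Offense committed while released on bail in another case (+$25000 flat): $44850 + $25000 = $69850.
Documented medical condition requiring ongoing local treatment (−$18250 flat): $69850 − $18250 = $51600.
$51600 is within the $175000 maximum.

$51600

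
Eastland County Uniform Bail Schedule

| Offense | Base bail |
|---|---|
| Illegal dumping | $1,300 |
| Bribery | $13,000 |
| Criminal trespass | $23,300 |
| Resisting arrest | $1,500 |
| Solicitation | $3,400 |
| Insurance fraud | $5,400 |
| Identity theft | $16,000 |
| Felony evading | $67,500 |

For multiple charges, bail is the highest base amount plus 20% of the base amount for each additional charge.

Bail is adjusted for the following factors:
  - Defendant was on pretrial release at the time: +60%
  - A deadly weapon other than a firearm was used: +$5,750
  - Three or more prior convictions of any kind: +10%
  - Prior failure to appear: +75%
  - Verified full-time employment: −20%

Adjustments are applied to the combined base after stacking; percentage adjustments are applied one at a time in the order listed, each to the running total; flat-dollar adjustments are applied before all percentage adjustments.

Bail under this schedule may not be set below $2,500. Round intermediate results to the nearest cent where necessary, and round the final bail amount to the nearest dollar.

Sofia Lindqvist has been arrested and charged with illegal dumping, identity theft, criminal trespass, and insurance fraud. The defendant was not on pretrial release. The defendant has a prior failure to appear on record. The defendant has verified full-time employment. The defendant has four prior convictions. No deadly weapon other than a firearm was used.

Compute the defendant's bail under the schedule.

$42,874

Base amounts from the schedule: illegal dumping $1,300; identity theft $16,000; criminal trespass $23,300; insurance fraud $5,400.
Stacking rule: highest base plus 20% of each additional charge. Highest is criminal trespass at $23,300. Additional: $1,300 × 20% = $260; $16,000 × 20% = $3,200; $5,400 × 20% = $1,080. Combined base = $23,300 + $4,540 = $27,840.
Three or more prior convictions of any kind (+10%): $27,840 × 1.1 = $30,624.
Prior failure to appear (+75%): $30,624 × 1.75 = $53,592.
Verified full-time employment (−20%): $53,592 × 0.8 = $42,873.60.
$42,873.60 is at or above the $2,500 minimum.
Rounded to the nearest dollar: $42,874.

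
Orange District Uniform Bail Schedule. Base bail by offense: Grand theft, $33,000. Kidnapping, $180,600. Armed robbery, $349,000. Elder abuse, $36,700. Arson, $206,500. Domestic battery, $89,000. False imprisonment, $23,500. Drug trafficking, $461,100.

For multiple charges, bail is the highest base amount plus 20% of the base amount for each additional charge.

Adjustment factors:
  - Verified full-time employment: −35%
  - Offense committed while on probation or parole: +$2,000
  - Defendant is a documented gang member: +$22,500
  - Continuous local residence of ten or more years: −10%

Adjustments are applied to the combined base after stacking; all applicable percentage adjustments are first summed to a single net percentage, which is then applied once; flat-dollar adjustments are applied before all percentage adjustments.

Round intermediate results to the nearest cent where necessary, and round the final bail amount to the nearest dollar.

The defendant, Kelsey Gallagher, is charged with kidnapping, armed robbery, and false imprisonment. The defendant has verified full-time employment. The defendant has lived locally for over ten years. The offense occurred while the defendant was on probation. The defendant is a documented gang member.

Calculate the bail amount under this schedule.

$227,876

Base amounts from the schedule: kidnapping $180,600; armed robbery $349,000; false imprisonment $23,500.
Stacking rule: highest base plus 20% of each additional charge. Highest is armed robbery at $349,000. Additional: $180,600 × 20% = $36,120; $23,500 × 20% = $4,700. Combined base = $349,000 + $40,820 = $389,820.
Offense committed while on probation or parole (+$2,000 flat): $389,820 + $2,000 = $391,820.
Defendant is a documented gang member (+$22,500 flat): $391,820 + $22,500 = $414,320.
Net percentage adjustment: −35% −10% = −45%. $414,320 × 0.55 = $227,876.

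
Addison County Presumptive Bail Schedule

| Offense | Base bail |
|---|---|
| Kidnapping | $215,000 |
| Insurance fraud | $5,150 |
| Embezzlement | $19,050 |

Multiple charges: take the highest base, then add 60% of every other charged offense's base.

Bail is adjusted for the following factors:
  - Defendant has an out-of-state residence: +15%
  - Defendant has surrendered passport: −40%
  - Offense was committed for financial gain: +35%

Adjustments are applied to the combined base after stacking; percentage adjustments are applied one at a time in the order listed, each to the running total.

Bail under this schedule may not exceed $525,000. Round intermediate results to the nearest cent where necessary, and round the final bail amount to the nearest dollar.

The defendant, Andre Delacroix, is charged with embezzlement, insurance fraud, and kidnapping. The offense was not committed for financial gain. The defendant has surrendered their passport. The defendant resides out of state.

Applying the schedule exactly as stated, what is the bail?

Base amounts from the schedule: embezzlement $19,050; insurance fraud $5,150; kidnapping $215,000.
Stacking rule: highest base plus 60% of each additional charge. Highest is kidnapping at $215,000. Additional: $19,050 × 60% = $11,430; $5,150 × 60% = $3,090. Combined base = $215,000 + $14,520 = $229,520.
Defendant has an out-of-state residence (+15%): $229,520 × 1.15 = $263,948.
Defendant has surrendered passport (−40%): $263,948 × 0.6 = $158,368.80.
$158,368.80 is within the $525,000 maximum.
Rounded to the nearest dollar: $158,369.

$158,369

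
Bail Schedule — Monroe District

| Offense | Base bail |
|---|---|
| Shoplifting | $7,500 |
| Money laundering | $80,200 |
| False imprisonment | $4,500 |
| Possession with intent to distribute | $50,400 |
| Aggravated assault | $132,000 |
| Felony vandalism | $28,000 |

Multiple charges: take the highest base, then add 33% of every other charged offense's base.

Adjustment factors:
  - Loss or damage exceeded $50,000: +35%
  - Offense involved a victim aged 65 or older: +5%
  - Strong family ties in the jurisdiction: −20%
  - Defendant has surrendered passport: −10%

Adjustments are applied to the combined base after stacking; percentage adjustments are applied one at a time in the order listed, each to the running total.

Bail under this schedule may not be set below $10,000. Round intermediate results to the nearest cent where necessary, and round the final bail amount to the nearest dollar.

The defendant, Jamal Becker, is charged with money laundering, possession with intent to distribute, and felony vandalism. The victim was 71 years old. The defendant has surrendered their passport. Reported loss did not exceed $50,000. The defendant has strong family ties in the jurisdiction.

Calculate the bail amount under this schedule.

$80,190

Base amounts from the schedule: money laundering $80,200; possession with intent to distribute $50,400; felony vandalism $28,000.
Stacking rule: highest base plus 33% of each additional charge. Highest is money laundering at $80,200. Additional: $50,400 × 33% = $16,632; $28,000 × 33% = $9,240. Combined base = $80,200 + $25,872 = $106,072.
Offense involved a victim aged 65 or older (+5%): $106,072 × 1.05 = $111,375.60.
Strong family ties in the jurisdiction (−20%): $111,375.60 × 0.8 = $89,100.48.
Defendant has surrendered passport (−10%): $89,100.48 × 0.9 = $80,190.43.
$80,190.43 is at or above the $10,000 minimum.
Rounded to the nearest dollar: $80,190.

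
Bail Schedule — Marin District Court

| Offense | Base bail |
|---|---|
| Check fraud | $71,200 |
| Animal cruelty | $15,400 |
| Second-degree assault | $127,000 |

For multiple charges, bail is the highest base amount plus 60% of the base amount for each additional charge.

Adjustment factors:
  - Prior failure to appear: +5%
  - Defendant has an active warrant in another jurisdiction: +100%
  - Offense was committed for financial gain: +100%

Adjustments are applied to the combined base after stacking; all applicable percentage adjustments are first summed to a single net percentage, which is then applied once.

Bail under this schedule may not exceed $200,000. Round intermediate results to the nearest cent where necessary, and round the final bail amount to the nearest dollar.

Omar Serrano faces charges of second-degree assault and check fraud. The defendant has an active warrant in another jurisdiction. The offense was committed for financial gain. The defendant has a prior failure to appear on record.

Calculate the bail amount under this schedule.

Base amounts from the schedule: second-degree assault $127,000; check fraud $71,200.
Stacking rule: highest base plus 60% of each additional charge. Highest is second-degree assault at $127,000. Additional: $71,200 × 60% = $42,720. Combined base = $127,000 + $42,720 = $169,720.
Net percentage adjustment: +5% +100% +100% = +205%. $169,720 × 3.05 = $517,646.
Result $517,646 exceeds the maximum of $200,000; bail is capped at $200,000.

$200,000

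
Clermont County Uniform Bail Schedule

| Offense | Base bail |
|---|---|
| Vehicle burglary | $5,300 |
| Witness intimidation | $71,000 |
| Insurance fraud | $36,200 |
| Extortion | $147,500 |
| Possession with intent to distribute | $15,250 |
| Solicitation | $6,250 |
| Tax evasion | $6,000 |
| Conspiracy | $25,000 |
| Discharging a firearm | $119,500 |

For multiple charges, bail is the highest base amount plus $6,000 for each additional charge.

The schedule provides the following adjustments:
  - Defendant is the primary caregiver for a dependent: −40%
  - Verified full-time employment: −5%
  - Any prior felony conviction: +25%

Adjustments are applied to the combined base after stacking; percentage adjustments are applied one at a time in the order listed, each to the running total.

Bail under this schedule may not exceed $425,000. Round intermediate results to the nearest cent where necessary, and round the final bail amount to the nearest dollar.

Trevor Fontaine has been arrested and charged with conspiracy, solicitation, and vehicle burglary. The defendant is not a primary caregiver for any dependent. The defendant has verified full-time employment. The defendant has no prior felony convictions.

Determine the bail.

$35,150

Base amounts from the schedule: conspiracy $25,000; solicitation $6,250; vehicle burglary $5,300.
Stacking rule: highest base plus $6,000 per additional charge. Highest is conspiracy at $25,000; 2 additional charges → +$12,000. Combined base = $37,000.
Verified full-time employment (−5%): $37,000 × 0.95 = $35,150.
$35,150 is within the $425,000 maximum.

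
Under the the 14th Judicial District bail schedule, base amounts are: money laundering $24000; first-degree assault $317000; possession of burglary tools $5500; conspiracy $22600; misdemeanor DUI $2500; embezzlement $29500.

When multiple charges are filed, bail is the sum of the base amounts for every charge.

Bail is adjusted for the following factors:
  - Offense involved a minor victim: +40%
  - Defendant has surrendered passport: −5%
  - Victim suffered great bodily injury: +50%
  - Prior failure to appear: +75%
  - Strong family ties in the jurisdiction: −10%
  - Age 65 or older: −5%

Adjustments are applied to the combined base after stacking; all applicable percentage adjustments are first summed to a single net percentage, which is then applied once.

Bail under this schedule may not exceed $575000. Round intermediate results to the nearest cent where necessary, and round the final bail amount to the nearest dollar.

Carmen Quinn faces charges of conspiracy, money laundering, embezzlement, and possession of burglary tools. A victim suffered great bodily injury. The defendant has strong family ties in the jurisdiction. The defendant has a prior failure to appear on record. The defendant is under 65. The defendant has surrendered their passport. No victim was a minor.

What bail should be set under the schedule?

$171360

Base amounts from the schedule: conspiracy $22600; money laundering $24000; embezzlement $29500; possession of burglary tools $5500.
Stacking rule: sum of all bases. $22600 + $24000 + $29500 + $5500 = $81600.
Net percentage adjustment: −5% +50% +75% −10% = +110%. $81600 × 2.1 = $171360.
$171360 is within the $575000 maximum.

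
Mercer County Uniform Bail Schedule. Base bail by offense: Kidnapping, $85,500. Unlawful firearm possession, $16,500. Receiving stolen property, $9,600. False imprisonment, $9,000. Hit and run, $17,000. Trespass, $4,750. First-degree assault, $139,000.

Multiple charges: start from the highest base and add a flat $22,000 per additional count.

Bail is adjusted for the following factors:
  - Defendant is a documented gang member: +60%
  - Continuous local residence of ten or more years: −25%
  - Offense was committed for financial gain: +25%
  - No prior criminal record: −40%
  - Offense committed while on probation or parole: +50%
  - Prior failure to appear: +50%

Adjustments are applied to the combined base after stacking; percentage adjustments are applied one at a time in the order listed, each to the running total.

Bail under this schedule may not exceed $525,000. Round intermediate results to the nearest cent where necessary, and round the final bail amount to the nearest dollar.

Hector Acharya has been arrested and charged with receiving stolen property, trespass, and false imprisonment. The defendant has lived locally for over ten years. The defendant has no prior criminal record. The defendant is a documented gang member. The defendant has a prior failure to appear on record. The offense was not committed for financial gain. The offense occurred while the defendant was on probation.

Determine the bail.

$86,832

Base amounts from the schedule: receiving stolen property $9,600; trespass $4,750; false imprisonment $9,000.
Stacking rule: highest base plus $22,000 per additional charge. Highest is receiving stolen property at $9,600; 2 additional charges → +$44,000. Combined base = $53,600.
Defendant is a documented gang member (+60%): $53,600 × 1.6 = $85,760.
Continuous local residence of ten or more years (−25%): $85,760 × 0.75 = $64,320.
No prior criminal record (−40%): $64,320 × 0.6 = $38,592.
Offense committed while on probation or parole (+50%): $38,592 × 1.5 = $57,888.
Prior failure to appear (+50%): $57,888 × 1.5 = $86,832.
$86,832 is within the $525,000 maximum.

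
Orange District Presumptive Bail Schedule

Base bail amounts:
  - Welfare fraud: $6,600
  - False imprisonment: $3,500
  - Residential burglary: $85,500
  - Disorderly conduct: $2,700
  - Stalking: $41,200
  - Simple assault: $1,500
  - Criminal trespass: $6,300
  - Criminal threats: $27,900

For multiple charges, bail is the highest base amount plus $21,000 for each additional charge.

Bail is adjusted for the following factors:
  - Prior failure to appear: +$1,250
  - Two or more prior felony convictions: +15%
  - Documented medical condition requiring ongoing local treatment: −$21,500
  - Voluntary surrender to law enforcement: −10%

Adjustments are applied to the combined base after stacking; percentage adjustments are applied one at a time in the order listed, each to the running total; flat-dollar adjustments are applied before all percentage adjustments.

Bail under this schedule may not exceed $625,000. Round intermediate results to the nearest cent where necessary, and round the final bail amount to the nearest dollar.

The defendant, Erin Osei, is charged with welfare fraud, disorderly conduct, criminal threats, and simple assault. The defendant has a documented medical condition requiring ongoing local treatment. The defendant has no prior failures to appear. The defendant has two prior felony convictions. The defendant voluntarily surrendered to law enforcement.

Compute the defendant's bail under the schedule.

Base amounts from the schedule: welfare fraud $6,600; disorderly conduct $2,700; criminal threats $27,900; simple assault $1,500.
Stacking rule: highest base plus $21,000 per additional charge. Highest is criminal threats at $27,900; 3 additional charges → +$63,000. Combined base = $90,900.
Documented medical condition requiring ongoing local treatment (−$21,500 flat): $90,900 − $21,500 = $69,400.
Two or more prior felony convictions (+15%): $69,400 × 1.15 = $79,810.
Voluntary surrender to law enforcement (−10%): $79,810 × 0.9 = $71,829.
$71,829 is within the $625,000 maximum.

$71,829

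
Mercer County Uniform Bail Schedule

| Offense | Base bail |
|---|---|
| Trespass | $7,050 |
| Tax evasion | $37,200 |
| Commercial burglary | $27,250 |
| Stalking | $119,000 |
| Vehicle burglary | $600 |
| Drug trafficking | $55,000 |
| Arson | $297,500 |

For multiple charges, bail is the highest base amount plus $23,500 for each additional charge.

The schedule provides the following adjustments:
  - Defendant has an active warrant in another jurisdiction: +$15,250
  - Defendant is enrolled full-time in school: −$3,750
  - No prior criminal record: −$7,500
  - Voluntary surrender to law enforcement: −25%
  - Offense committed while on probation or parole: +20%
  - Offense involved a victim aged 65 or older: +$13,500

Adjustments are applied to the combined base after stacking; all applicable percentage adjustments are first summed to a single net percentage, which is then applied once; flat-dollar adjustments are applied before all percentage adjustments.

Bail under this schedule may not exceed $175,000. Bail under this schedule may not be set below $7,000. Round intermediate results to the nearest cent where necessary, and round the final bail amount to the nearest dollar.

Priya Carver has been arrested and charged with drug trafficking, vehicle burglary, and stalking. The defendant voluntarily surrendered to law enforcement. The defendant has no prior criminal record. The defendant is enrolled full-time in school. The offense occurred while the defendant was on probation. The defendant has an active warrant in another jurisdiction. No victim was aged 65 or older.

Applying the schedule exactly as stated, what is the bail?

Base amounts from the schedule: drug trafficking $55,000; vehicle burglary $600; stalking $119,000.
Stacking rule: highest base plus $23,500 per additional charge. Highest is stalking at $119,000; 2 additional charges → +$47,000. Combined base = $166,000.
Defendant has an active warrant in another jurisdiction (+$15,250 flat): $166,000 + $15,250 = $181,250.
Defendant is enrolled full-time in school (−$3,750 flat): $181,250 − $3,750 = $177,500.
No prior criminal record (−$7,500 flat): $177,500 − $7,500 = $170,000.
Net percentage adjustment: −25% +20% = −5%. $170,000 × 0.95 = $161,500.
$161,500 is within the $175,000 maximum.
$161,500 is at or above the $7,000 minimum.

$161,500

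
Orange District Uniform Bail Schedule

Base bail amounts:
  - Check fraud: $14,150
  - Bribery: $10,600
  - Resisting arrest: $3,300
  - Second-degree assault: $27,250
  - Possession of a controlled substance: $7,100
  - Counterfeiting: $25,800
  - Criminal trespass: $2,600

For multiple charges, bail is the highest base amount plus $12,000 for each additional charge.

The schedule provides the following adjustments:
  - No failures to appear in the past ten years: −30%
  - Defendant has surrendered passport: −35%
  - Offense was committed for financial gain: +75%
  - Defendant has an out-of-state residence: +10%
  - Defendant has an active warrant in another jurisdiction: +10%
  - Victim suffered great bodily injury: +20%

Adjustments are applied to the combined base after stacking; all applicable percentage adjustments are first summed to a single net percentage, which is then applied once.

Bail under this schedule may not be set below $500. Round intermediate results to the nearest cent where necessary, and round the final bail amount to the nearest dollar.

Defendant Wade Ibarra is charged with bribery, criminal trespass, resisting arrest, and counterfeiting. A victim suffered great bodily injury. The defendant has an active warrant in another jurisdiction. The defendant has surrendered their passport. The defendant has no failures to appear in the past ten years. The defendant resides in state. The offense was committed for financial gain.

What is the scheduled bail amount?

$86,520

Base amounts from the schedule: bribery $10,600; criminal trespass $2,600; resisting arrest $3,300; counterfeiting $25,800.
Stacking rule: highest base plus $12,000 per additional charge. Highest is counterfeiting at $25,800; 3 additional charges → +$36,000. Combined base = $61,800.
Net percentage adjustment: −30% −35% +75% +10% +20% = +40%. $61,800 × 1.4 = $86,520.
$86,520 is at or above the $500 minimum.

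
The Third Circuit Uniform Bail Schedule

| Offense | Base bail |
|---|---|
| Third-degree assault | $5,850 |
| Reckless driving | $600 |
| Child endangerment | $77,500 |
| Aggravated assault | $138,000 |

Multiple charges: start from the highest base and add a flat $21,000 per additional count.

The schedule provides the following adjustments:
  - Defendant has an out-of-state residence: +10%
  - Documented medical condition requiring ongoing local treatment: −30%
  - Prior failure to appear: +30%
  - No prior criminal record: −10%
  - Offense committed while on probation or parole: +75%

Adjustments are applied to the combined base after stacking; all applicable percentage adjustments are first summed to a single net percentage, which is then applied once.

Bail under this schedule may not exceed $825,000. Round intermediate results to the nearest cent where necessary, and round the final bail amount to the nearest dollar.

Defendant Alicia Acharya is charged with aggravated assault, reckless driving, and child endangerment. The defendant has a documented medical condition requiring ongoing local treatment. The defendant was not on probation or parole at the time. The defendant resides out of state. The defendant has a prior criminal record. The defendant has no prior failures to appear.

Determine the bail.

$144,000

Base amounts from the schedule: aggravated assault $138,000; reckless driving $600; child endangerment $77,500.
Stacking rule: highest base plus $21,000 per additional charge. Highest is aggravated assault at $138,000; 2 additional charges → +$42,000. Combined base = $180,000.
Net percentage adjustment: +10% −30% = −20%. $180,000 × 0.8 = $144,000.
$144,000 is within the $825,000 maximum.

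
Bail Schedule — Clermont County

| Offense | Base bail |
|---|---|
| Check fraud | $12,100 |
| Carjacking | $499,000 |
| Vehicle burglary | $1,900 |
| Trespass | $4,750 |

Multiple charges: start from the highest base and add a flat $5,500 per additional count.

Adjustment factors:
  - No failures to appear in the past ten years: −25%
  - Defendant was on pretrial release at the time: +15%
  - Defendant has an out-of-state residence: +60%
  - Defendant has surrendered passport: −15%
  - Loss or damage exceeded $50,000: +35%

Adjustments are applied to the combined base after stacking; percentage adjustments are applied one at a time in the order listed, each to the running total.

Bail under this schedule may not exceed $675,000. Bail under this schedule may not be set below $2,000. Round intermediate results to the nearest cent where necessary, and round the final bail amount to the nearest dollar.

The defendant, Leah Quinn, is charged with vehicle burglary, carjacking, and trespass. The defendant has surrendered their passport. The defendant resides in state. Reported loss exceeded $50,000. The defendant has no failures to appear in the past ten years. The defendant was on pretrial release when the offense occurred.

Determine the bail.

$504,757

Base amounts from the schedule: vehicle burglary $1,900; carjacking $499,000; trespass $4,750.
Stacking rule: highest base plus $5,500 per additional charge. Highest is carjacking at $499,000; 2 additional charges → +$11,000. Combined base = $510,000.
No failures to appear in the past ten years (−25%): $510,000 × 0.75 = $382,500.
Defendant was on pretrial release at the time (+15%): $382,500 × 1.15 = $439,875.
Defendant has surrendered passport (−15%): $439,875 × 0.85 = $373,893.75.
Loss or damage exceeded $50,000 (+35%): $373,893.75 × 1.35 = $504,756.56.
$504,756.56 is within the $675,000 maximum.
$504,756.56 is at or above the $2,000 minimum.
Rounded to the nearest dollar: $504,757.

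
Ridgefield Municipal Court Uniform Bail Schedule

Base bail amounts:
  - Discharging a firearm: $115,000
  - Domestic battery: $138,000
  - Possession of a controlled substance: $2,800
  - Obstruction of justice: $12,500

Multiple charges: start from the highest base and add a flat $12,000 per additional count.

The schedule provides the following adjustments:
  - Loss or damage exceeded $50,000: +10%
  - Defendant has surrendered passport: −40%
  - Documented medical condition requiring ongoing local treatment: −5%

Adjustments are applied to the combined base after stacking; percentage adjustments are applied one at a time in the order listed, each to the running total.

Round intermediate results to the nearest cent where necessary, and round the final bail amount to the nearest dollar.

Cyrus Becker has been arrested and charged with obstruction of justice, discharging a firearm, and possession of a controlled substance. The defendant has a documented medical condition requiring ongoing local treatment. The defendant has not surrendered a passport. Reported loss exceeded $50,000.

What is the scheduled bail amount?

Base amounts from the schedule: obstruction of justice $12,500; discharging a firearm $115,000; possession of a controlled substance $2,800.
Stacking rule: highest base plus $12,000 per additional charge. Highest is discharging a firearm at $115,000; 2 additional charges → +$24,000. Combined base = $139,000.
Loss or damage exceeded $50,000 (+10%): $139,000 × 1.1 = $152,900.
Documented medical condition requiring ongoing local treatment (−5%): $152,900 × 0.95 = $145,255.

$145,255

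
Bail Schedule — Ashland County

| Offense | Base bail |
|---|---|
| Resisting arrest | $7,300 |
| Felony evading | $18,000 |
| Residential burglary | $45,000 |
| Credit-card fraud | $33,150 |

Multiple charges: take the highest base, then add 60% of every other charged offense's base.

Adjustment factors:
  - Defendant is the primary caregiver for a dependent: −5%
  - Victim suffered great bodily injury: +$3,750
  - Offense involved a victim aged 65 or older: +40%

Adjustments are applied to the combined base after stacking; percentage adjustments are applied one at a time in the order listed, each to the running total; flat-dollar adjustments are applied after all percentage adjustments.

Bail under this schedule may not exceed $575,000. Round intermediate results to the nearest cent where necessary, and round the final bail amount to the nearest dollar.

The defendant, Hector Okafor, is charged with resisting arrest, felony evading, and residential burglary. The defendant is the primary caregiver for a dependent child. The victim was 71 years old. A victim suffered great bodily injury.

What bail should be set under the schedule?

$83,789

Base amounts from the schedule: resisting arrest $7,300; felony evading $18,000; residential burglary $45,000.
Stacking rule: highest base plus 60% of each additional charge. Highest is residential burglary at $45,000. Additional: $7,300 × 60% = $4,380; $18,000 × 60% = $10,800. Combined base = $45,000 + $15,180 = $60,180.
Defendant is the primary caregiver for a dependent (−5%): $60,180 × 0.95 = $57,171.
Offense involved a victim aged 65 or older (+40%): $57,171 × 1.4 = $80,039.40.
Victim suffered great bodily injury (+$3,750 flat): $80,039.40 + $3,750 = $83,789.40.
$83,789.40 is within the $575,000 maximum.
Rounded to the nearest dollar: $83,789.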